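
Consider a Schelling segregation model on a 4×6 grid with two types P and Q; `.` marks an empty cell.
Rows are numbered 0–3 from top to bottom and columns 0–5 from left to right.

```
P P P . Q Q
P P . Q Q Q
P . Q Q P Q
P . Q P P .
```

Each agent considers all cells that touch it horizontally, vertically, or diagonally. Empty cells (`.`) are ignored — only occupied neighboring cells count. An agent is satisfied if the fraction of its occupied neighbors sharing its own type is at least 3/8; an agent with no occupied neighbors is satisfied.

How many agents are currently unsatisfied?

1

Row 0: (0,0)P 3/3 satisfied · (0,1)P 4/4 satisfied · (0,2)P 2/3 satisfied · (0,4)Q 4/4 satisfied · (0,5)Q 3/3 satisfied
Row 1: (1,0)P 4/4 satisfied · (1,1)P 5/6 satisfied · (1,3)Q 4/6 satisfied · (1,4)Q 6/7 satisfied · (1,5)Q 4/5 satisfied
Row 2: (2,0)P 3/3 satisfied · (2,2)Q 3/5 satisfied · (2,3)Q 4/7 satisfied · (2,4)P 2/7 not · (2,5)Q 2/4 satisfied
Row 3: (3,0)P 1/1 satisfied · (3,2)Q 2/3 satisfied · (3,3)P 2/5 satisfied · (3,4)P 2/4 satisfied
Unsatisfied: (2,4) — 1 in total.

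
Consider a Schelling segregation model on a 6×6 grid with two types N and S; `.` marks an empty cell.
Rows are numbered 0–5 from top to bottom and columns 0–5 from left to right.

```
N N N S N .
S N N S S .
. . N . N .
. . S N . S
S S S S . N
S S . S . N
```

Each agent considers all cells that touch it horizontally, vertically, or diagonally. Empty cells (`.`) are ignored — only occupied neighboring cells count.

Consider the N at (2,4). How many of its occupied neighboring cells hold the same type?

1

Occupied neighbors of (2,4): (1,3)=S, (1,4)=S, (3,3)=N, (3,5)=S.
Same type (N): 1 of 4.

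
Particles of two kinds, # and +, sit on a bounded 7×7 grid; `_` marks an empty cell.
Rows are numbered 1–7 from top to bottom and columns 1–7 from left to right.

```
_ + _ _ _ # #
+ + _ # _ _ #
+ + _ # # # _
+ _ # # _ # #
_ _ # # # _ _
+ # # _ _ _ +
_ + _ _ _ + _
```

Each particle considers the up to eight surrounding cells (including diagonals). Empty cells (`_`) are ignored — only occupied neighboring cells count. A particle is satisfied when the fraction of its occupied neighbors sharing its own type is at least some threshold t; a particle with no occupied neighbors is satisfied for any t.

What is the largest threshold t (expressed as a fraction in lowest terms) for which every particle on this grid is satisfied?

1/3

(1,2)+ 2/2
(1,6)# 2/2
(1,7)# 2/2
(2,1)+ 4/4
(2,2)+ 4/4
(2,4)# 2/2
(2,7)# 3/3
(3,1)+ 4/4
(3,2)+ 4/5
(3,4)# 4/4
(3,5)# 5/5
(3,6)# 4/4
(4,1)+ 2/2
(4,3)# 4/5
(4,4)# 6/6
(4,6)# 4/4
(4,7)# 2/2
(5,3)# 5/5
(5,4)# 5/5
(5,5)# 3/3
(6,1)+ 1/2
(6,2)# 2/4
(6,3)# 3/4
(6,7)+ 1/1
(7,2)+ 1/3
(7,6)+ 1/1
The smallest same-type fraction is 1/3 at (7,2), which reduces to 1/3. Any threshold above that leaves this particle unsatisfied.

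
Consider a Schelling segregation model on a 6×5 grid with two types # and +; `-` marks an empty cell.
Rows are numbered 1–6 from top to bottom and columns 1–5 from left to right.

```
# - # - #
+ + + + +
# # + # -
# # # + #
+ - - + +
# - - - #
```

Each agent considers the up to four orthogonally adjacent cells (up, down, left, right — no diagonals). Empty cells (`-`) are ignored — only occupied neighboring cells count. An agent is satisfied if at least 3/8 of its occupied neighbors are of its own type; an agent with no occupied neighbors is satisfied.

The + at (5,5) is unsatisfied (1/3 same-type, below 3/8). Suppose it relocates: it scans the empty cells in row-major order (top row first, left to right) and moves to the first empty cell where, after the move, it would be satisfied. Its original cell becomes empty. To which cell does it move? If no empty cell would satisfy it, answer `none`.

(5,2)

Vacating (5,5). Empty cells in order:
  (1,2): 1/3 same-type → still unsatisfied.
  (1,4): 1/3 same-type → still unsatisfied.
  (3,5): 1/3 same-type → still unsatisfied.
  (5,2): 1/2 same-type → satisfied — stop here.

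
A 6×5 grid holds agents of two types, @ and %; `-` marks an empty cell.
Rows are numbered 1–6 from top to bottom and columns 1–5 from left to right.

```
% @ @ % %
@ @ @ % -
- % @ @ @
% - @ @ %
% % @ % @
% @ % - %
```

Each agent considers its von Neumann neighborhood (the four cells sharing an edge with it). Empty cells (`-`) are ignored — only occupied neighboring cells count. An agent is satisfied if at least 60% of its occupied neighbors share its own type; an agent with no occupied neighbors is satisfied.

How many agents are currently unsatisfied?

Row 1: (1,1)% 0/2 ✗ · (1,2)@ 2/3 ✓ · (1,3)@ 2/3 ✓ · (1,4)% 2/3 ✓ · (1,5)% 1/1 ✓
Row 2: (2,1)@ 1/2 ✗ · (2,2)@ 3/4 ✓ · (2,3)@ 3/4 ✓ · (2,4)% 1/3 ✗
Row 3: (3,2)% 0/2 ✗ · (3,3)@ 3/4 ✓ · (3,4)@ 3/4 ✓ · (3,5)@ 1/2 ✗
Row 4: (4,1)% 1/1 ✓ · (4,3)@ 3/3 ✓ · (4,4)@ 2/4 ✗ · (4,5)% 0/3 ✗
Row 5: (5,1)% 3/3 ✓ · (5,2)% 1/3 ✗ · (5,3)@ 1/4 ✗ · (5,4)% 0/3 ✗ · (5,5)@ 0/3 ✗
Row 6: (6,1)% 1/2 ✗ · (6,2)@ 0/3 ✗ · (6,3)% 0/2 ✗ · (6,5)% 0/1 ✗
Unsatisfied: (1,1), (2,1), (2,4), (3,2), (3,5), (4,4), (4,5), (5,2), (5,3), (5,4), (5,5), (6,1), (6,2), (6,3), (6,5) — 15 in total.

15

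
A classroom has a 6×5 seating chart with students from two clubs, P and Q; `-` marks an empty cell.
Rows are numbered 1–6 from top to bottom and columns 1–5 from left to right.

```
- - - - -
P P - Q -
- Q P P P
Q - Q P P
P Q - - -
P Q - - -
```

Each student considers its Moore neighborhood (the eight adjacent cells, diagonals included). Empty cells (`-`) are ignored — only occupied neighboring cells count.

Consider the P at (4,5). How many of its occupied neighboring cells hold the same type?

Occupied neighbors of (4,5): (3,4)=P, (3,5)=P, (4,4)=P.
Same type (P): 3 of 3.

3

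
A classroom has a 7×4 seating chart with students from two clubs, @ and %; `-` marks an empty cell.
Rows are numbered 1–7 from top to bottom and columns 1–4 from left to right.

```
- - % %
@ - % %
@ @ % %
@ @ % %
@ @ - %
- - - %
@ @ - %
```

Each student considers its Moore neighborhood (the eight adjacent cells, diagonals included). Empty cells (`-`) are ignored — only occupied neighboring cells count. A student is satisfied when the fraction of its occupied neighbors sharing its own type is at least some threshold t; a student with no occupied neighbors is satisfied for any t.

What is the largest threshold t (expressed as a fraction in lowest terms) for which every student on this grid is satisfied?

(1,3)% 3/3
(1,4)% 3/3
(2,1)@ 2/2
(2,3)% 5/6
(2,4)% 5/5
(3,1)@ 4/4
(3,2)@ 4/7
(3,3)% 5/7
(3,4)% 5/5
(4,1)@ 5/5
(4,2)@ 5/7
(4,3)% 4/7
(4,4)% 4/4
(5,1)@ 3/3
(5,2)@ 3/4
(5,4)% 3/3
(6,4)% 2/2
(7,1)@ 1/1
(7,2)@ 1/1
(7,4)% 1/1
The smallest same-type fraction is 4/7 at (3,2), which reduces to 4/7. Any threshold above that leaves this student unsatisfied.

4/7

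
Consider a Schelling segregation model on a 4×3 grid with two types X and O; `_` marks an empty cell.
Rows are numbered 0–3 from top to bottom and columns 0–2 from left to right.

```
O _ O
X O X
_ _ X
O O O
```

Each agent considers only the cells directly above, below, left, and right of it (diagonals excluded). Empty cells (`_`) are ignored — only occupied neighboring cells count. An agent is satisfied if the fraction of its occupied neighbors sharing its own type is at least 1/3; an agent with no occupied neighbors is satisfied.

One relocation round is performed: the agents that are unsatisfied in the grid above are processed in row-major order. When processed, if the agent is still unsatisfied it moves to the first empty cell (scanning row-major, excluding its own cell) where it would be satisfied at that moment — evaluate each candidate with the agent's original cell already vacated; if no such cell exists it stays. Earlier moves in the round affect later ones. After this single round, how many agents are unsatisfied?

0

Initially unsatisfied (in order): (0,0), (0,2), (1,0), (1,1).
  (0,0) → (0,1).
  (0,2): now satisfied by earlier moves; stays.
  (1,0) → (2,1).
  (1,1): now satisfied by earlier moves; stays.
Resulting grid:
_ O O
_ O X
_ X X
O O O
All satisfied now.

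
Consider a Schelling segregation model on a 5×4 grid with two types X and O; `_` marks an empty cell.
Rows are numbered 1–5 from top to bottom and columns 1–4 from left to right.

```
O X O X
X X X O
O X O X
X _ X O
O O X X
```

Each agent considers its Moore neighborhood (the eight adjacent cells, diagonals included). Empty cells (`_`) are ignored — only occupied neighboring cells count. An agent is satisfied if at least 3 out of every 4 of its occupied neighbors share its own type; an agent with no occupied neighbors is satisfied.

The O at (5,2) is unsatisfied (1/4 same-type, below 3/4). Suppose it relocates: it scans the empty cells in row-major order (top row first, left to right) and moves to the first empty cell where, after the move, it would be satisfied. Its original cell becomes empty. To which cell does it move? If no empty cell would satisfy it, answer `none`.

Vacating (5,2). Empty cells in order:
  (4,2): 3/7 same-type → still unsatisfied.

none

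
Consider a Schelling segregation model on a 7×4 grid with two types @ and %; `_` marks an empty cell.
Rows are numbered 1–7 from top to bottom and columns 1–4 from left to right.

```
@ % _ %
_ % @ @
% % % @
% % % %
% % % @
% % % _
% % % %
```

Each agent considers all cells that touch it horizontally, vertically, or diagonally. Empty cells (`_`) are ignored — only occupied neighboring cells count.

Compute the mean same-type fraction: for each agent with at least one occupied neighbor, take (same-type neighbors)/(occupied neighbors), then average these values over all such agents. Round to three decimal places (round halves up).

0.709

Row 1: (1,1)@ 0/2 · (1,2)% 1/3 · (1,4)% 0/2
Row 2: (2,2)% 4/6 · (2,3)@ 2/7 · (2,4)@ 2/4
Row 3: (3,1)% 4/4 · (3,2)% 6/7 · (3,3)% 5/8 · (3,4)@ 2/5
Row 4: (4,1)% 5/5 · (4,2)% 8/8 · (4,3)% 6/8 · (4,4)% 3/5
Row 5: (5,1)% 5/5 · (5,2)% 8/8 · (5,3)% 6/7 · (5,4)@ 0/4
Row 6: (6,1)% 5/5 · (6,2)% 8/8 · (6,3)% 6/7
Row 7: (7,1)% 3/3 · (7,2)% 5/5 · (7,3)% 4/4 · (7,4)% 2/2
Sum over 25 agents: 0/2 + 1/3 + 0/2 + 4/6 + 2/7 + 2/4 + 4/4 + 6/7 + 5/8 + 2/5 + 5/5 + 8/8 + 6/8 + 3/5 + 5/5 + 8/8 + 6/7 + 0/4 + 5/5 + 8/8 + 6/7 + 3/3 + 5/5 + 4/4 + 2/2 = 993/56; mean = 993/56 ÷ 25 = 993/1400 = 0.709285… → 0.709.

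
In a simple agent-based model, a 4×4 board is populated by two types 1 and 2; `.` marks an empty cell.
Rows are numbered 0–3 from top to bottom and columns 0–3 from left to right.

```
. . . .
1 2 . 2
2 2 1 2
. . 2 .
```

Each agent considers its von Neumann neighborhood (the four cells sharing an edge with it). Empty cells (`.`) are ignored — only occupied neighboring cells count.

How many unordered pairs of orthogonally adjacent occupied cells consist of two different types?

Scan each occupied cell's neighbors to the right and below so each pair is counted once.
From row 1: 2 unlike of 4 pairs (running 2/4).
From row 2: 3 unlike of 4 pairs (running 5/8).
Total adjacent occupied pairs: 8; unlike-type pairs: 5.

5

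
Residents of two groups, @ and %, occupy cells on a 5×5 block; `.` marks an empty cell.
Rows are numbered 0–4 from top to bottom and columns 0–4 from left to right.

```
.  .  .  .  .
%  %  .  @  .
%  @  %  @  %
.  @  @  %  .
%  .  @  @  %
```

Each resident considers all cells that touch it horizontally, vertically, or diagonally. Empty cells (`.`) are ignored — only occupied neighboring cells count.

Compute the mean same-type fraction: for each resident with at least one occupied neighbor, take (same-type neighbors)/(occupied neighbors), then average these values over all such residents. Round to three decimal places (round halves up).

0.466

Row 1: (1,0)% 2/3 · (1,1)% 3/4 · (1,3)@ 1/3
Row 2: (2,0)% 2/4 · (2,1)@ 2/6 · (2,2)% 2/7 · (2,3)@ 2/5 · (2,4)% 1/3
Row 3: (3,1)@ 3/6 · (3,2)@ 5/7 · (3,3)% 3/7
Row 4: (4,0)% 0/1 · (4,2)@ 3/4 · (4,3)@ 2/4 · (4,4)% 1/2
Sum over 15 residents: 2/3 + 3/4 + 1/3 + 2/4 + 2/6 + 2/7 + 2/5 + 1/3 + 3/6 + 5/7 + 3/7 + 0/1 + 3/4 + 2/4 + 1/2 = 1469/210; mean = 1469/210 ÷ 15 = 1469/3150 = 0.466349… → 0.466.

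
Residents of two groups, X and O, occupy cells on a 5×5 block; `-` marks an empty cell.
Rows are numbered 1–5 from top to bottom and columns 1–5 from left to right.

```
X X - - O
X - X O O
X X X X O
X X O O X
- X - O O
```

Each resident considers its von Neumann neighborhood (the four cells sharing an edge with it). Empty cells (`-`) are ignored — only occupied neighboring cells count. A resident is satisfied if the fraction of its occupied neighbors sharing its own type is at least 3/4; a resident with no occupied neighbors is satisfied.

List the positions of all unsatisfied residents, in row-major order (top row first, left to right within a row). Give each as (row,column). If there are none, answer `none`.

(1,1)X 2/2 ✓
(1,2)X 1/1 ✓
(1,5)O 1/1 ✓
(2,1)X 2/2 ✓
(2,3)X 1/2 ✗
(2,4)O 1/3 ✗
(2,5)O 3/3 ✓
(3,1)X 3/3 ✓
(3,2)X 3/3 ✓
(3,3)X 3/4 ✓
(3,4)X 1/4 ✗
(3,5)O 1/3 ✗
(4,1)X 2/2 ✓
(4,2)X 3/4 ✓
(4,3)O 1/3 ✗
(4,4)O 2/4 ✗
(4,5)X 0/3 ✗
(5,2)X 1/1 ✓
(5,4)O 2/2 ✓
(5,5)O 1/2 ✗

(2,3), (2,4), (3,4), (3,5), (4,3), (4,4), (4,5), (5,5)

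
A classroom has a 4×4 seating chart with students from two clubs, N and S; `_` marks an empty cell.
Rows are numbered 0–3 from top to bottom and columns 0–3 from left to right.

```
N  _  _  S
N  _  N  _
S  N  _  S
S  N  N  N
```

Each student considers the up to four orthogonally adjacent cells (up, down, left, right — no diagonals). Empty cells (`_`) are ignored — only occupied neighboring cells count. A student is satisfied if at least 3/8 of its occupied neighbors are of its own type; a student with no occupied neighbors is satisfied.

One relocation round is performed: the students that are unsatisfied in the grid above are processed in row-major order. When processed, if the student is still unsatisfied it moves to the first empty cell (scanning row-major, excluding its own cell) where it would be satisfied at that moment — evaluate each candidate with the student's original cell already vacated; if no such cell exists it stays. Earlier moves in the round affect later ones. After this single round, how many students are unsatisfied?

Initially unsatisfied (in order): (2,0), (2,3).
  (2,0) → (0,2).
  (2,3) → (0,1).
Resulting grid:
N S S S
N _ N _
_ N _ _
S N N N
Unsatisfied now: (1,2), (3,0).

2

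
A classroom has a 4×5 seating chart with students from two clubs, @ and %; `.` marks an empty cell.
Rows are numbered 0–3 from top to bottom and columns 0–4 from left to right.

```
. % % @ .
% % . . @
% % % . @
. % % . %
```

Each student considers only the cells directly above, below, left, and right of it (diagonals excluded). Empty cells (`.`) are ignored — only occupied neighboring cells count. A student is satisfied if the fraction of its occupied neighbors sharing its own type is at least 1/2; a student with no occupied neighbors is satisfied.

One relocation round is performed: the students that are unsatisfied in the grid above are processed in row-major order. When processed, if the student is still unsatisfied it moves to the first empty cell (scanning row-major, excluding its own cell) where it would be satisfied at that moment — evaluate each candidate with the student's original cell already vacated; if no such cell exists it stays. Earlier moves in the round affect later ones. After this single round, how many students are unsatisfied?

Initially unsatisfied (in order): (0,3), (3,4).
  (0,3) → (0,4).
  (3,4) → (0,0).
Resulting grid:
% % % . @
% % . . @
% % % . @
. % % . .
All satisfied now.

0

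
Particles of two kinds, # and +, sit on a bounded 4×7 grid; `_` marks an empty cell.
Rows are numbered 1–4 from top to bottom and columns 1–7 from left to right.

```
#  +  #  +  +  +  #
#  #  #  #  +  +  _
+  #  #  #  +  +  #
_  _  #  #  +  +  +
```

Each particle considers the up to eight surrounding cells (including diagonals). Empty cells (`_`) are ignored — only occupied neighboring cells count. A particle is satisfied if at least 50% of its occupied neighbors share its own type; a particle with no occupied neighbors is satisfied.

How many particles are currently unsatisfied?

5

(1,1)# 2/3 ✓
(1,2)+ 0/5 ✗
(1,3)# 3/5 ✓
(1,4)+ 2/5 ✗
(1,5)+ 4/5 ✓
(1,6)+ 3/4 ✓
(1,7)# 0/2 ✗
(2,1)# 3/5 ✓
(2,2)# 6/8 ✓
(2,3)# 6/8 ✓
(2,4)# 4/8 ✓
(2,5)+ 6/8 ✓
(2,6)+ 5/7 ✓
(3,1)+ 0/3 ✗
(3,2)# 5/6 ✓
(3,3)# 7/7 ✓
(3,4)# 5/8 ✓
(3,5)+ 5/8 ✓
(3,6)+ 6/7 ✓
(3,7)# 0/4 ✗
(4,3)# 4/4 ✓
(4,4)# 3/5 ✓
(4,5)+ 3/5 ✓
(4,6)+ 4/5 ✓
(4,7)+ 2/3 ✓
Unsatisfied: (1,2), (1,4), (1,7), (3,1), (3,7) — 5 in total.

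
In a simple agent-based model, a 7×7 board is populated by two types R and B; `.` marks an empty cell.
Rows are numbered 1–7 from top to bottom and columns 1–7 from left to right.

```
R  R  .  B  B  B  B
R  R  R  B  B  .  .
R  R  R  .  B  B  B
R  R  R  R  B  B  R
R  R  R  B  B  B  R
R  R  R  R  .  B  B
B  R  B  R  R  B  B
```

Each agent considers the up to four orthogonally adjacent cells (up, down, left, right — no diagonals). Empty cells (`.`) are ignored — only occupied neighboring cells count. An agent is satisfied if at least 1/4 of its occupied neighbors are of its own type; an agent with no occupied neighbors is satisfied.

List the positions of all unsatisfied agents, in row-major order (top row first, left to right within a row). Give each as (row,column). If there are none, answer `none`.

Row 1: (1,1)R 2/2 satisfied · (1,2)R 2/2 satisfied · (1,4)B 2/2 satisfied · (1,5)B 3/3 satisfied · (1,6)B 2/2 satisfied · (1,7)B 1/1 satisfied
Row 2: (2,1)R 3/3 satisfied · (2,2)R 4/4 satisfied · (2,3)R 2/3 satisfied · (2,4)B 2/3 satisfied · (2,5)B 3/3 satisfied
Row 3: (3,1)R 3/3 satisfied · (3,2)R 4/4 satisfied · (3,3)R 3/3 satisfied · (3,5)B 3/3 satisfied · (3,6)B 3/3 satisfied · (3,7)B 1/2 satisfied
Row 4: (4,1)R 3/3 satisfied · (4,2)R 4/4 satisfied · (4,3)R 4/4 satisfied · (4,4)R 1/3 satisfied · (4,5)B 3/4 satisfied · (4,6)B 3/4 satisfied · (4,7)R 1/3 satisfied
Row 5: (5,1)R 3/3 satisfied · (5,2)R 4/4 satisfied · (5,3)R 3/4 satisfied · (5,4)B 1/4 satisfied · (5,5)B 3/3 satisfied · (5,6)B 3/4 satisfied · (5,7)R 1/3 satisfied
Row 6: (6,1)R 2/3 satisfied · (6,2)R 4/4 satisfied · (6,3)R 3/4 satisfied · (6,4)R 2/3 satisfied · (6,6)B 3/3 satisfied · (6,7)B 2/3 satisfied
Row 7: (7,1)B 0/2 not · (7,2)R 1/3 satisfied · (7,3)B 0/3 not · (7,4)R 2/3 satisfied · (7,5)R 1/2 satisfied · (7,6)B 2/3 satisfied · (7,7)B 2/2 satisfied

(7,1), (7,3)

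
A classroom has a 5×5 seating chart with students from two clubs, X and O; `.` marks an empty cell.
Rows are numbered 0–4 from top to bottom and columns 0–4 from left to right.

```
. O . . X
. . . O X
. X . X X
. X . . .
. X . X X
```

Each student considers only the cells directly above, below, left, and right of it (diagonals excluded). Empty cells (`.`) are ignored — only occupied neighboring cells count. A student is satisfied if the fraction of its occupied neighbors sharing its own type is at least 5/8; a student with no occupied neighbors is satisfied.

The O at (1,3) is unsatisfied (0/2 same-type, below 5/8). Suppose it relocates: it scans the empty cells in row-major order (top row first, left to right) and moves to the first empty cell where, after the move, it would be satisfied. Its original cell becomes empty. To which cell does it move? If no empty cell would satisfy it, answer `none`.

Vacating (1,3). Empty cells in order:
  (0,0): 1/1 same-type → satisfied — stop here.

(0,0)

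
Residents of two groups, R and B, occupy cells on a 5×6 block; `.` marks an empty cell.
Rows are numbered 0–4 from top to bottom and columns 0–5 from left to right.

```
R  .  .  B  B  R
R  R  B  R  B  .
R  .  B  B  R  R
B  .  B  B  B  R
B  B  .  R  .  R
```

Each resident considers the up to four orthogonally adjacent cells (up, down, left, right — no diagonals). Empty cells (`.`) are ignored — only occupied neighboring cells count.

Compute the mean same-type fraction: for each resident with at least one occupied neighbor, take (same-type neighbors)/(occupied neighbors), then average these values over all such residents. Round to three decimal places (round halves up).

(0,0)R 1/1
(0,3)B 1/2
(0,4)B 2/3
(0,5)R 0/1
(1,0)R 3/3
(1,1)R 1/2
(1,2)B 1/3
(1,3)R 0/4
(1,4)B 1/3
(2,0)R 1/2
(2,2)B 3/3
(2,3)B 2/4
(2,4)R 1/4
(2,5)R 2/2
(3,0)B 1/2
(3,2)B 2/2
(3,3)B 3/4
(3,4)B 1/3
(3,5)R 2/3
(4,0)B 2/2
(4,1)B 1/1
(4,3)R 0/1
(4,5)R 1/1
Sum over 23 residents: 1/1 + 1/2 + 2/3 + 0/1 + 3/3 + 1/2 + 1/3 + 0/4 + 1/3 + 1/2 + 3/3 + 2/4 + 1/4 + 2/2 + 1/2 + 2/2 + 3/4 + 1/3 + 2/3 + 2/2 + 1/1 + 0/1 + 1/1 = 83/6; mean = 83/6 ÷ 23 = 83/138 = 0.601449… → 0.601.

0.601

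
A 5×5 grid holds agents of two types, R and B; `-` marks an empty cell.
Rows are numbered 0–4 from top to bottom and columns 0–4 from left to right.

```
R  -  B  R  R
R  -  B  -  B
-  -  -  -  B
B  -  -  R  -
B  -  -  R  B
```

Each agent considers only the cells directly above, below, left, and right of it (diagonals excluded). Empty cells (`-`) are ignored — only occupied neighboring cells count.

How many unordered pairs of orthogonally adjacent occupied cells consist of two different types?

3

Scan each occupied cell's neighbors to the right and below so each pair is counted once.
Row 0: R(0,0)–R(1,0)= B(0,2)–R(0,3)≠ B(0,2)–B(1,2)= R(0,3)–R(0,4)= R(0,4)–B(1,4)≠  → 2/5 unlike.
Row 1: B(1,4)–B(2,4)=  → 0/1 unlike.
Row 3: B(3,0)–B(4,0)= R(3,3)–R(4,3)=  → 0/2 unlike.
Row 4: R(4,3)–B(4,4)≠  → 1/1 unlike.
Total adjacent occupied pairs: 9; unlike-type pairs: 3.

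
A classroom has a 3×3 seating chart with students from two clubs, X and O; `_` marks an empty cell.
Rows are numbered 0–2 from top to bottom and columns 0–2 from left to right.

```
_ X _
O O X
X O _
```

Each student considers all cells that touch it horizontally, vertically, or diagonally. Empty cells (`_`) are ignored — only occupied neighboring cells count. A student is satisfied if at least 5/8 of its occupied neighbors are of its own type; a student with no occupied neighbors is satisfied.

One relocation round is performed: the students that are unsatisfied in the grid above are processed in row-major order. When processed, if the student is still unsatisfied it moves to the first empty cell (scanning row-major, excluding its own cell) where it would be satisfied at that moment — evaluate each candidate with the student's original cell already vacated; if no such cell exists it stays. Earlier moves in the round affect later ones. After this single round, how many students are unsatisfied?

2

Initially unsatisfied (in order): (0,1), (1,0), (1,1), (1,2), (2,0), (2,1).
  (0,1): no empty cell satisfies it; stays.
  (1,0) → (2,2).
  (1,1): no empty cell satisfies it; stays.
  (1,2): no empty cell satisfies it; stays.
  (2,0) → (0,2).
  (2,1): now satisfied by earlier moves; stays.
Resulting grid:
_ X X
_ O X
_ O O
Unsatisfied now: (1,1), (1,2).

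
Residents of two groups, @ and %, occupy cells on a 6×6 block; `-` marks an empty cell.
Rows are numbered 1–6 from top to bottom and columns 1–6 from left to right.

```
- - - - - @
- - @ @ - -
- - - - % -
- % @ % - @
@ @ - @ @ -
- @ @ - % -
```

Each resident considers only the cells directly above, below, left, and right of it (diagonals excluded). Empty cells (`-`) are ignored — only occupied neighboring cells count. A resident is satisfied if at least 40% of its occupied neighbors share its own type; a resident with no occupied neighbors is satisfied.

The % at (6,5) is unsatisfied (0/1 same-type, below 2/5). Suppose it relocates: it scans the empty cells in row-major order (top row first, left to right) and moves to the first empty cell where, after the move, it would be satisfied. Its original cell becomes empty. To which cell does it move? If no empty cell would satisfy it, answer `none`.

(1,1)

Vacating (6,5). Empty cells in order:
  (1,1): 0/0 same-type → satisfied — stop here.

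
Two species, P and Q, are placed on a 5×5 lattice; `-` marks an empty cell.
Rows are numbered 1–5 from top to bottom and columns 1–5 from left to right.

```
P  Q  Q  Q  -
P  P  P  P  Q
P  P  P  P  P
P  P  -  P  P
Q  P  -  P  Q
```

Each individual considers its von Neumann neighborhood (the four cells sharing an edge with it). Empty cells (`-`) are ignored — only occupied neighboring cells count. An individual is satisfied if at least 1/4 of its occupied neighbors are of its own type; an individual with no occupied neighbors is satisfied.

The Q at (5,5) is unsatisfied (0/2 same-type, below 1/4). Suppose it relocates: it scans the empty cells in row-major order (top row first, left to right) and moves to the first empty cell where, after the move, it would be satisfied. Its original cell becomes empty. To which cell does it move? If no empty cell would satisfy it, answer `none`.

(1,5)

Vacating (5,5). Empty cells in order:
  (1,5): 2/2 same-type → satisfied — stop here.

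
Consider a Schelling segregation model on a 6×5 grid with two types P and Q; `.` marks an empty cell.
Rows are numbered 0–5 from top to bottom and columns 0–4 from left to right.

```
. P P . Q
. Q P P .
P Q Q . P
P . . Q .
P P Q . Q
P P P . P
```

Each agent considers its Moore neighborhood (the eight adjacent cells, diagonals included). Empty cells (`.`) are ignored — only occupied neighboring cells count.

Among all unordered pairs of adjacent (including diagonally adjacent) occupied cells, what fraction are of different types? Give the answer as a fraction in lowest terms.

Scan each occupied cell's neighbors to the right and below (and the two forward diagonals) so each pair is counted once.
Row 0: P(0,1)–P(0,2)= P(0,1)–Q(1,1)≠ P(0,1)–P(1,2)= P(0,2)–P(1,2)= P(0,2)–P(1,3)= P(0,2)–Q(1,1)≠ Q(0,4)–P(1,3)≠  → 3/7 unlike.
Row 1: Q(1,1)–P(1,2)≠ Q(1,1)–Q(2,1)= Q(1,1)–Q(2,2)= Q(1,1)–P(2,0)≠ P(1,2)–P(1,3)= P(1,2)–Q(2,2)≠ P(1,2)–Q(2,1)≠ P(1,3)–P(2,4)= P(1,3)–Q(2,2)≠  → 5/9 unlike.
Row 2: P(2,0)–Q(2,1)≠ P(2,0)–P(3,0)= Q(2,1)–Q(2,2)= Q(2,1)–P(3,0)≠ Q(2,2)–Q(3,3)= P(2,4)–Q(3,3)≠  → 3/6 unlike.
Row 3: P(3,0)–P(4,0)= P(3,0)–P(4,1)= Q(3,3)–Q(4,4)= Q(3,3)–Q(4,2)=  → 0/4 unlike.
Row 4: P(4,0)–P(4,1)= P(4,0)–P(5,0)= P(4,0)–P(5,1)= P(4,1)–Q(4,2)≠ P(4,1)–P(5,1)= P(4,1)–P(5,2)= P(4,1)–P(5,0)= Q(4,2)–P(5,2)≠ Q(4,2)–P(5,1)≠ Q(4,4)–P(5,4)≠  → 4/10 unlike.
Row 5: P(5,0)–P(5,1)= P(5,1)–P(5,2)=  → 0/2 unlike.
Total adjacent occupied pairs: 38; unlike-type pairs: 15.
15/38 is already in lowest terms.

15/38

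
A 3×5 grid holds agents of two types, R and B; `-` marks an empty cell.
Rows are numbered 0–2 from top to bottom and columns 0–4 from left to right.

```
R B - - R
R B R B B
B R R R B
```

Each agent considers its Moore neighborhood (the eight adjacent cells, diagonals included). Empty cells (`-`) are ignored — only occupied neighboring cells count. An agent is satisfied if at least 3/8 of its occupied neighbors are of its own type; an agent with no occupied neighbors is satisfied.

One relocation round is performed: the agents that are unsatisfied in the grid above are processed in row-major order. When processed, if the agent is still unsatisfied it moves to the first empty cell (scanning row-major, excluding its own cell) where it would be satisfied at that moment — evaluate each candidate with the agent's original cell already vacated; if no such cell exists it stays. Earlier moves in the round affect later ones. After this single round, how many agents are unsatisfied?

3

Initially unsatisfied (in order): (0,0), (0,1), (0,4), (1,1), (1,3), (2,0).
  (0,0) → (0,3).
  (0,1) → (0,0).
  (0,4) → (0,1).
  (1,1) → (0,4).
  (1,3): now satisfied by earlier moves; stays.
  (2,0): no empty cell satisfies it; stays.
Resulting grid:
B R - R B
R - R B B
B R R R B
Unsatisfied now: (0,0), (0,3), (2,0).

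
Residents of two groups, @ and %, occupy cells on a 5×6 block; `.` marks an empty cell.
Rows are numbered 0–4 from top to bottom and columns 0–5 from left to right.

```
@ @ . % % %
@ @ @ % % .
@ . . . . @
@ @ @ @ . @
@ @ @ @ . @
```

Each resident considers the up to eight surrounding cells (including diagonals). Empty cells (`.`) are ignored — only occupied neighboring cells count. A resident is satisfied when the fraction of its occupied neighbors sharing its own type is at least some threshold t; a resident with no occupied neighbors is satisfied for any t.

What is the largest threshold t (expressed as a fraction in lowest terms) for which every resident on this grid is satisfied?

Row 0: (0,0)@ 3/3 · (0,1)@ 4/4 · (0,3)% 3/4 · (0,4)% 4/4 · (0,5)% 2/2
Row 1: (1,0)@ 4/4 · (1,1)@ 5/5 · (1,2)@ 2/4 · (1,3)% 3/4 · (1,4)% 4/5
Row 2: (2,0)@ 4/4 · (2,5)@ 1/2
Row 3: (3,0)@ 4/4 · (3,1)@ 6/6 · (3,2)@ 5/5 · (3,3)@ 3/3 · (3,5)@ 2/2
Row 4: (4,0)@ 3/3 · (4,1)@ 5/5 · (4,2)@ 5/5 · (4,3)@ 3/3 · (4,5)@ 1/1
The smallest same-type fraction is 2/4 at (1,2), which reduces to 1/2. Any threshold above that leaves this resident unsatisfied.

1/2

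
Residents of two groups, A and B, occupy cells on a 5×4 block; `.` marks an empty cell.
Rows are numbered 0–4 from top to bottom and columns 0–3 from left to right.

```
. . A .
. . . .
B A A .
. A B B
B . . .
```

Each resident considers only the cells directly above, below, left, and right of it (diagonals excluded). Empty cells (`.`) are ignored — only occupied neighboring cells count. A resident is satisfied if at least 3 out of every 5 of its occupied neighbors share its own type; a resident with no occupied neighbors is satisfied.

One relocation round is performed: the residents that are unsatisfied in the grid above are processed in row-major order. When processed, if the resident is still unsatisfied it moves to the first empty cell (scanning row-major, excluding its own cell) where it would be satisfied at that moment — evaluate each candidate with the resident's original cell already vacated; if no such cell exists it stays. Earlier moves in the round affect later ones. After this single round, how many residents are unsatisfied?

0

Initially unsatisfied (in order): (2,0), (2,2), (3,1), (3,2).
  (2,0) → (0,0).
  (2,2) → (0,3).
  (3,1) → (1,1).
  (3,2): now satisfied by earlier moves; stays.
Resulting grid:
B . A A
. A . .
. A . .
. . B B
B . . .
All satisfied now.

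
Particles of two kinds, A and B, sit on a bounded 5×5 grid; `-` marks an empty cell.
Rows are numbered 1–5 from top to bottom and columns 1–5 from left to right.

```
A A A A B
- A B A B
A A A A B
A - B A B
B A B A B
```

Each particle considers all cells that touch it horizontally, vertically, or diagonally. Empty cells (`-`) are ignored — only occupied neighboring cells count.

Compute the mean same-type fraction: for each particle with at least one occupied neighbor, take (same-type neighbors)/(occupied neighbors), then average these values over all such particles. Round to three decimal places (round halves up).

(1,1)A 2/2
(1,2)A 3/4
(1,3)A 4/5
(1,4)A 2/5
(1,5)B 1/3
(2,2)A 6/7
(2,3)B 0/8
(2,4)A 4/8
(2,5)B 2/5
(3,1)A 3/3
(3,2)A 4/6
(3,3)A 5/7
(3,4)A 3/8
(3,5)B 2/5
(4,1)A 3/4
(4,3)B 1/7
(4,4)A 3/8
(4,5)B 2/5
(5,1)B 0/2
(5,2)A 1/4
(5,3)B 1/4
(5,4)A 1/5
(5,5)B 1/3
Sum over 23 particles: 2/2 + 3/4 + 4/5 + 2/5 + 1/3 + 6/7 + 0/8 + 4/8 + 2/5 + 3/3 + 4/6 + 5/7 + 3/8 + 2/5 + 3/4 + 1/7 + 3/8 + 2/5 + 0/2 + 1/4 + 1/4 + 1/5 + 1/3 = 4577/420; mean = 4577/420 ÷ 23 = 199/420 = 0.473809… → 0.474.

0.474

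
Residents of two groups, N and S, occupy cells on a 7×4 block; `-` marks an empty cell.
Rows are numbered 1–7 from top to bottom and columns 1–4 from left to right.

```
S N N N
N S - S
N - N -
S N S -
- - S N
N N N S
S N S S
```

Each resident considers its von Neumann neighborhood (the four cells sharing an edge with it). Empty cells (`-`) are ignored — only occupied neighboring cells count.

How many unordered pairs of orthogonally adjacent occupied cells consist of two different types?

Scan each occupied cell's neighbors to the right and below so each pair is counted once.
Row 1: S(1,1)–N(1,2)≠ S(1,1)–N(2,1)≠ N(1,2)–N(1,3)= N(1,2)–S(2,2)≠ N(1,3)–N(1,4)= N(1,4)–S(2,4)≠  → 4/6 unlike.
Row 2: N(2,1)–S(2,2)≠ N(2,1)–N(3,1)=  → 1/2 unlike.
Row 3: N(3,1)–S(4,1)≠ N(3,3)–S(4,3)≠  → 2/2 unlike.
Row 4: S(4,1)–N(4,2)≠ N(4,2)–S(4,3)≠ S(4,3)–S(5,3)=  → 2/3 unlike.
Row 5: S(5,3)–N(5,4)≠ S(5,3)–N(6,3)≠ N(5,4)–S(6,4)≠  → 3/3 unlike.
Row 6: N(6,1)–N(6,2)= N(6,1)–S(7,1)≠ N(6,2)–N(6,3)= N(6,2)–N(7,2)= N(6,3)–S(6,4)≠ N(6,3)–S(7,3)≠ S(6,4)–S(7,4)=  → 3/7 unlike.
Row 7: S(7,1)–N(7,2)≠ N(7,2)–S(7,3)≠ S(7,3)–S(7,4)=  → 2/3 unlike.
Total adjacent occupied pairs: 26; unlike-type pairs: 17.

17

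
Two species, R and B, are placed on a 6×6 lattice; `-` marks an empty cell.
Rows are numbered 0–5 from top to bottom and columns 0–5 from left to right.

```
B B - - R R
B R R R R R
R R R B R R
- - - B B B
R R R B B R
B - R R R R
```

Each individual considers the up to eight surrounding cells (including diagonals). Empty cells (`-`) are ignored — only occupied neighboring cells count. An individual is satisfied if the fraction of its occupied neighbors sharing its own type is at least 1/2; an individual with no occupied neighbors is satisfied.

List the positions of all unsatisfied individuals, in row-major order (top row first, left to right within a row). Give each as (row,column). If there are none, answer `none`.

(1,0), (2,3), (3,5), (4,3), (4,5), (5,0)

(0,0)B 2/3 ok
(0,1)B 2/4 ok
(0,4)R 4/4 ok
(0,5)R 3/3 ok
(1,0)B 2/5 unhappy
(1,1)R 4/7 ok
(1,2)R 4/6 ok
(1,3)R 5/6 ok
(1,4)R 6/7 ok
(1,5)R 5/5 ok
(2,0)R 2/3 ok
(2,1)R 4/5 ok
(2,2)R 4/6 ok
(2,3)B 2/7 unhappy
(2,4)R 4/8 ok
(2,5)R 3/5 ok
(3,3)B 4/7 ok
(3,4)B 5/8 ok
(3,5)B 2/5 unhappy
(4,0)R 1/2 ok
(4,1)R 3/4 ok
(4,2)R 3/5 ok
(4,3)B 3/7 unhappy
(4,4)B 4/8 ok
(4,5)R 2/5 unhappy
(5,0)B 0/2 unhappy
(5,2)R 3/4 ok
(5,3)R 3/5 ok
(5,4)R 3/5 ok
(5,5)R 2/3 ok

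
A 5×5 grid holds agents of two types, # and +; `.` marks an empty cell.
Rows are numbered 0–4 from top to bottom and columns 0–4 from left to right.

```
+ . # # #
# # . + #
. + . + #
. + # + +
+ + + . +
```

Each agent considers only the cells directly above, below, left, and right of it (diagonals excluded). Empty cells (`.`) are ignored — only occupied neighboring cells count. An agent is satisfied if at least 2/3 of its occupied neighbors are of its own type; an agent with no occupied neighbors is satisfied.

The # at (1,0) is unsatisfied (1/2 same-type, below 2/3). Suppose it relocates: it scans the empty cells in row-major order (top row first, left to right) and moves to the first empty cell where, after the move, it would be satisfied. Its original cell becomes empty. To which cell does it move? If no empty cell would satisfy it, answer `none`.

Vacating (1,0). Empty cells in order:
  (0,1): 2/3 same-type → satisfied — stop here.

(0,1)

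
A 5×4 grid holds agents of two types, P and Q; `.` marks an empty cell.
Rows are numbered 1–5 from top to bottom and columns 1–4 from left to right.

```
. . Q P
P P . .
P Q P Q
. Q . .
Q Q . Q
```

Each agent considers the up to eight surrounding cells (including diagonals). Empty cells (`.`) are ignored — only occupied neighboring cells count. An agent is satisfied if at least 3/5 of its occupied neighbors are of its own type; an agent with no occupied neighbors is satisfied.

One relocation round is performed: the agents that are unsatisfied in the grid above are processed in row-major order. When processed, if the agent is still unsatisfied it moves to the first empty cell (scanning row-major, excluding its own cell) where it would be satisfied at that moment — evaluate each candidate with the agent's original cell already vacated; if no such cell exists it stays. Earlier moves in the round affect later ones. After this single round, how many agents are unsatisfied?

0

Initially unsatisfied (in order): (1,3), (1,4), (3,1), (3,2), (3,3), (3,4).
  (1,3) → (4,1).
  (1,4): now satisfied by earlier moves; stays.
  (3,1) → (1,1).
  (3,2) → (4,3).
  (3,3) → (1,2).
  (3,4): now satisfied by earlier moves; stays.
Resulting grid:
P P . P
P P . .
. . . Q
Q Q Q .
Q Q . Q
All satisfied now.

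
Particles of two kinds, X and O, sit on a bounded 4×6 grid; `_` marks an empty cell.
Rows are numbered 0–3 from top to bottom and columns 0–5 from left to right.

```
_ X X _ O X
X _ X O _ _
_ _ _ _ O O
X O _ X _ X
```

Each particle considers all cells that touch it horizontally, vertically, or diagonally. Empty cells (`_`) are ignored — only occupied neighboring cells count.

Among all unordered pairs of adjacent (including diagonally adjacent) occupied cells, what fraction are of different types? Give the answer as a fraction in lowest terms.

1/2

Scan each occupied cell's neighbors to the right and below (and the two forward diagonals) so each pair is counted once.
From row 0: 2 unlike of 7 pairs (running 2/7).
From row 1: 1 unlike of 2 pairs (running 3/9).
From row 2: 3 unlike of 4 pairs (running 6/13).
From row 3: 1 unlike of 1 pairs (running 7/14).
Total adjacent occupied pairs: 14; unlike-type pairs: 7.
7/14 reduces to 1/2.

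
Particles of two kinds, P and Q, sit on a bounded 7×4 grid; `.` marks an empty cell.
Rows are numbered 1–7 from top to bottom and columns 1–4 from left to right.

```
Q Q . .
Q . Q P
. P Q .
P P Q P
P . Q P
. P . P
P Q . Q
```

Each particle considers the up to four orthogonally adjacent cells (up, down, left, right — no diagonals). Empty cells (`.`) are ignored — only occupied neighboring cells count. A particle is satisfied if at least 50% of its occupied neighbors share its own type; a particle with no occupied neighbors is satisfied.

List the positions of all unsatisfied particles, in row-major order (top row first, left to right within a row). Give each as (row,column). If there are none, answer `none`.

Row 1: (1,1)Q 2/2 ok · (1,2)Q 1/1 ok
Row 2: (2,1)Q 1/1 ok · (2,3)Q 1/2 ok · (2,4)P 0/1 unhappy
Row 3: (3,2)P 1/2 ok · (3,3)Q 2/3 ok
Row 4: (4,1)P 2/2 ok · (4,2)P 2/3 ok · (4,3)Q 2/4 ok · (4,4)P 1/2 ok
Row 5: (5,1)P 1/1 ok · (5,3)Q 1/2 ok · (5,4)P 2/3 ok
Row 6: (6,2)P 0/1 unhappy · (6,4)P 1/2 ok
Row 7: (7,1)P 0/1 unhappy · (7,2)Q 0/2 unhappy · (7,4)Q 0/1 unhappy

(2,4), (6,2), (7,1), (7,2), (7,4)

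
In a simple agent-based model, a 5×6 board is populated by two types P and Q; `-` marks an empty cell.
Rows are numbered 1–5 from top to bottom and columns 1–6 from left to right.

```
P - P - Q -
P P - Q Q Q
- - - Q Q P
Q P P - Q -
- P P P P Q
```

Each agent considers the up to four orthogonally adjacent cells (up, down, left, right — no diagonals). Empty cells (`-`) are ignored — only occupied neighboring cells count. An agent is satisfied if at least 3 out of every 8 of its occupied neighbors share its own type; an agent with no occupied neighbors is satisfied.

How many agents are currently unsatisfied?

Row 1: (1,1)P 1/1 ✓ · (1,3)P 0/0 ✓ · (1,5)Q 1/1 ✓
Row 2: (2,1)P 2/2 ✓ · (2,2)P 1/1 ✓ · (2,4)Q 2/2 ✓ · (2,5)Q 4/4 ✓ · (2,6)Q 1/2 ✓
Row 3: (3,4)Q 2/2 ✓ · (3,5)Q 3/4 ✓ · (3,6)P 0/2 ✗
Row 4: (4,1)Q 0/1 ✗ · (4,2)P 2/3 ✓ · (4,3)P 2/2 ✓ · (4,5)Q 1/2 ✓
Row 5: (5,2)P 2/2 ✓ · (5,3)P 3/3 ✓ · (5,4)P 2/2 ✓ · (5,5)P 1/3 ✗ · (5,6)Q 0/1 ✗
Unsatisfied: (3,6), (4,1), (5,5), (5,6) — 4 in total.

4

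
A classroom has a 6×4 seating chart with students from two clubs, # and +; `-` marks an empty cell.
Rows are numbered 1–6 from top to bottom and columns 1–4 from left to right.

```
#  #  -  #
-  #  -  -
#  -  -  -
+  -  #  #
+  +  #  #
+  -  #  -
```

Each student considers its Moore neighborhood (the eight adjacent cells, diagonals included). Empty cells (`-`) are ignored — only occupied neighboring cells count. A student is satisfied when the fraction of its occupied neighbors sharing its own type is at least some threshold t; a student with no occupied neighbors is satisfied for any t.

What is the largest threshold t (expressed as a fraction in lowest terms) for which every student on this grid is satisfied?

(1,1)# 2/2
(1,2)# 2/2
(1,4)# — no occupied neighbors
(2,2)# 3/3
(3,1)# 1/2
(4,1)+ 2/3
(4,3)# 3/4
(4,4)# 3/3
(5,1)+ 3/3
(5,2)+ 3/6
(5,3)# 4/5
(5,4)# 4/4
(6,1)+ 2/2
(6,3)# 2/3
The smallest same-type fraction is 1/2 at (3,1), which reduces to 1/2. Any threshold above that leaves this student unsatisfied.

1/2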